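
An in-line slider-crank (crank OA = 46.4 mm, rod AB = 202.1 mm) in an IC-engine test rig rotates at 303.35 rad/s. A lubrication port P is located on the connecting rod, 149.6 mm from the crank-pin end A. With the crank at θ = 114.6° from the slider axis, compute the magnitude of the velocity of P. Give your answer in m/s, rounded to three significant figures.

12.0

ω = 303.4 rad/s.  Crank-pin speed |V_A| = rω = 14.075 m/s, perpendicular to OA.
Rod angle: sinφ = −(r/L) sinθ ⇒ φ = -12.049°; ω_rod = −rω cosθ/√(L²−r²sin²θ) = +29.645 rad/s.
V_P = V_A + ω_rod × AP, with AP = 0.1496 m along the rod.
Components: V_Px = −rω sinθ − a·ω_rod·sinφ = -11.872 m/s;  V_Py = rω cosθ + a·ω_rod·cosφ = -1.5221 m/s.
|V_P| = √(V_Px² + V_Py²) = 11.969 m/s.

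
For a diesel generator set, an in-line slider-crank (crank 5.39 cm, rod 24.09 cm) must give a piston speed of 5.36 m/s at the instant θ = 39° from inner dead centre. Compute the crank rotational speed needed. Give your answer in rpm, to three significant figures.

1280

For an in-line slider-crank, |v_piston| = rω|sinθ|·[1 + r cosθ/√(L² − r² sin²θ)].
With r = 0.0539 m, L = 0.2409 m, θ = 39°: the bracketed kinematic factor |dx/dθ| = 0.039878 m.
ω = v/|dx/dθ| = 5.36/0.039878 = 134.41 rad/s.
N = 60ω/(2π) = 1283.5 rpm.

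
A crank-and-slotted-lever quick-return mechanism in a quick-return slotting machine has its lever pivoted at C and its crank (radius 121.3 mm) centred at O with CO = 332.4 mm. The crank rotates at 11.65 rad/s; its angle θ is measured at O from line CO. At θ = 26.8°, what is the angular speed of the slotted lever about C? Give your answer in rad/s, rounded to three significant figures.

3.00

ω = 11.65 rad/s
Crank pin A relative to C: A = (d + r cosθ, r sinθ); lever angle φ = atan2(r sinθ, d + r cosθ).
Differentiating tanφ: φ̇ = rω(d cosθ + r)/(d² + r² + 2dr cosθ).
d² + r² + 2dr cosθ = |CA|² = 0.197182 m²;  d cosθ + r = +0.418 m.
|ω_lever| = |0.1213·11.65·+0.418| / 0.197182 = 2.9957 rad/s.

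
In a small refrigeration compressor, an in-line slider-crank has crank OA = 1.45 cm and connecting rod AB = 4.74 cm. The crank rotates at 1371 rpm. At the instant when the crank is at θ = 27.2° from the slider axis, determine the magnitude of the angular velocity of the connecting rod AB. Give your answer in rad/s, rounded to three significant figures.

ω = 143.6 rad/s (converted from 1371 rpm).
The rod makes angle φ with the slider axis where L sinφ = r sinθ; differentiating, L cosφ·φ̇ = r ω cosθ.
L cosφ = √(L² − r² sin²θ) = 0.046934 m.
|ω_rod| = r ω |cosθ| / √(L² − r² sin²θ) = 0.0145·143.6·0.88942/0.046934 = 39.45 rad/s.

39.5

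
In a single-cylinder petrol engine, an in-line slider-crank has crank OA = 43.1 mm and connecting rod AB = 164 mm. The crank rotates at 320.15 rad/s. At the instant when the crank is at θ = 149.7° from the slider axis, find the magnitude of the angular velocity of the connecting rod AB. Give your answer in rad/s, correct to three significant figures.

73.3

ω = 320.1 rad/s
The rod makes angle φ with the slider axis where L sinφ = r sinθ; differentiating, L cosφ·φ̇ = r ω cosθ.
L cosφ = √(L² − r² sin²θ) = 0.16255 m.
|ω_rod| = r ω |cosθ| / √(L² − r² sin²θ) = 0.0431·320.1·0.86340/0.16255 = 73.291 rad/s.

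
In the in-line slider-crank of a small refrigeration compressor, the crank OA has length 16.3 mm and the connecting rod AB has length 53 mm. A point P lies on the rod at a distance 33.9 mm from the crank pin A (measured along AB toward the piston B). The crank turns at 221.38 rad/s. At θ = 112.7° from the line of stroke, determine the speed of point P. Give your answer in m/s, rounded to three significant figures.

3.11

ω = 221.4 rad/s.  Crank-pin speed |V_A| = rω = 3.6085 m/s, perpendicular to OA.
Rod angle: sinφ = −(r/L) sinθ ⇒ φ = -16.483°; ω_rod = −rω cosθ/√(L²−r²sin²θ) = +27.4 rad/s.
V_P = V_A + ω_rod × AP, with AP = 0.0339 m along the rod.
Components: V_Px = −rω sinθ − a·ω_rod·sinφ = -3.0654 m/s;  V_Py = rω cosθ + a·ω_rod·cosφ = -0.50184 m/s.
|V_P| = √(V_Px² + V_Py²) = 3.1062 m/s.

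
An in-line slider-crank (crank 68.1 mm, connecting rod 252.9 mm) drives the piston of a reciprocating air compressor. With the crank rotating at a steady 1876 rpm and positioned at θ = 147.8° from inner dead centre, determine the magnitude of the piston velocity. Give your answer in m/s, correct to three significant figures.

5.49

ω = 2π·1876/60 = 196.5 rad/s
For an in-line slider-crank, x = r cosθ + √(L² − r² sin²θ), so v = −rω sinθ·[1 + r cosθ/√(L² − r² sin²θ)].
With r = 0.0681 m, L = 0.2529 m, θ = 147.8°: √(L² − r² sin²θ) = 0.25028 m.
v = −0.0681·196.5·0.53288·[1 + 0.0681·-0.84619/0.25028] = -5.4877 m/s.
|v| = 5.4877 m/s.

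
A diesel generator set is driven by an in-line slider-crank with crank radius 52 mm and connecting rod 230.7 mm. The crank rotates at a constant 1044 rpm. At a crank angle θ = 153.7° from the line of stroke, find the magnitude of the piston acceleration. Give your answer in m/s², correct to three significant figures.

471

ω = 2π·1044/60 = 109.3 rad/s
x(θ) = r cosθ + √(L² − r² sin²θ); with ω constant, a = ω²·d²x/dθ².
d²x/dθ² = −r cosθ − r²(cos2θ)/√u − r⁴ sin²2θ/(4u^{3/2}),  u = L² − r² sin²θ = 0.0526917 m².
Substituting r = 0.052 m, L = 0.2307 m, θ = 153.7°: d²x/dθ² = +0.039367 m.
a = ω²·d²x/dθ² = (109.3)²·(+0.039367) = +470.54 m/s²;  |a| = 470.54 m/s².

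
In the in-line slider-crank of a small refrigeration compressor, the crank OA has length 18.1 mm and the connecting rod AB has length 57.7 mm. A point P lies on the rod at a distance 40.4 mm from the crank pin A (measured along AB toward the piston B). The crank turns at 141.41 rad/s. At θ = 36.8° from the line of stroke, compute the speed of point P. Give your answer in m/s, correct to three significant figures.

1.91

ω = 141.4 rad/s.  Crank-pin speed |V_A| = rω = 2.5595 m/s, perpendicular to OA.
Rod angle: sinφ = −(r/L) sinθ ⇒ φ = -10.831°; ω_rod = −rω cosθ/√(L²−r²sin²θ) = -36.164 rad/s.
V_P = V_A + ω_rod × AP, with AP = 0.0404 m along the rod.
Components: V_Px = −rω sinθ − a·ω_rod·sinφ = -1.8078 m/s;  V_Py = rω cosθ + a·ω_rod·cosφ = +0.61449 m/s.
|V_P| = √(V_Px² + V_Py²) = 1.9093 m/s.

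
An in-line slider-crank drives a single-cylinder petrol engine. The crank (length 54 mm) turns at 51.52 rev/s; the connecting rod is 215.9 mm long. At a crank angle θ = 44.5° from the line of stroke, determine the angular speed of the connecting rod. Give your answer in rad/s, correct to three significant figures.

58.7

ω = 323.7 rad/s (converted from 51.52 rev/s).
The rod makes angle φ with the slider axis where L sinφ = r sinθ; differentiating, L cosφ·φ̇ = r ω cosθ.
L cosφ = √(L² − r² sin²θ) = 0.21256 m.
|ω_rod| = r ω |cosθ| / √(L² − r² sin²θ) = 0.054·323.7·0.71325/0.21256 = 58.657 rad/s.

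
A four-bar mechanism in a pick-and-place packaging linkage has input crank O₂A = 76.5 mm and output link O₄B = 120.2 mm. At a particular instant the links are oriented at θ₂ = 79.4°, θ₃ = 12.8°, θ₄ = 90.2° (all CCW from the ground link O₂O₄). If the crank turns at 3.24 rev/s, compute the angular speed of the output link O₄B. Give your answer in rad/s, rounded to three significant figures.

ω₂ = 20.36 rad/s (from 3.24 rev/s).
Differentiating the loop-closure r₂e^{iθ₂}+r₃e^{iθ₃}=r₁+r₄e^{iθ₄} gives r₂ω₂e^{iθ₂}+r₃ω₃e^{iθ₃}=r₄ω₄e^{iθ₄}.
Eliminating the other unknown: ω₄ = r₂ω₂ sin(θ₂−θ₃) / [r₄ sin(θ₄−θ₃)].
Numerator sine = +0.91775; denominator sine = +0.97592.
Result = 0.0765·20.36·(+0.91775) / (0.1202·(+0.97592)) = +12.184 rad/s; magnitude 12.184 rad/s.

12.2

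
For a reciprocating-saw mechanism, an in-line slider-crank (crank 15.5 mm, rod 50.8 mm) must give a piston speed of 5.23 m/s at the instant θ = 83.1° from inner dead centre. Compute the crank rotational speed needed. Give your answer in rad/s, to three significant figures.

327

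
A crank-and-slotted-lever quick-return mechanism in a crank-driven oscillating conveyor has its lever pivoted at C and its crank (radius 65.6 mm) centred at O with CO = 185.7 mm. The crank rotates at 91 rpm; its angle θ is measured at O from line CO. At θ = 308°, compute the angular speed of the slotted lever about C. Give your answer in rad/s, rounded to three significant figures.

ω = 9.529 rad/s (from 91 rpm).
Crank pin A relative to C: A = (d + r cosθ, r sinθ); lever angle φ = atan2(r sinθ, d + r cosθ).
Differentiating tanφ: φ̇ = rω(d cosθ + r)/(d² + r² + 2dr cosθ).
d² + r² + 2dr cosθ = |CA|² = 0.0537877 m²;  d cosθ + r = +0.17993 m.
|ω_lever| = |0.0656·9.529·+0.17993| / 0.0537877 = 2.0912 rad/s.

2.09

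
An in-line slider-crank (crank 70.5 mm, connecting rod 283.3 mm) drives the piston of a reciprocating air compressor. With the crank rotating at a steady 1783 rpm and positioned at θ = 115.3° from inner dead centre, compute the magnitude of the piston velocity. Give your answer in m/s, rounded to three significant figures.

10.6

ω = 2π·1783/60 = 186.7 rad/s
For an in-line slider-crank, x = r cosθ + √(L² − r² sin²θ), so v = −rω sinθ·[1 + r cosθ/√(L² − r² sin²θ)].
With r = 0.0705 m, L = 0.2833 m, θ = 115.3°: √(L² − r² sin²θ) = 0.27604 m.
v = −0.0705·186.7·0.90408·[1 + 0.0705·-0.42736/0.27604] = -10.602 m/s.
|v| = 10.602 m/s.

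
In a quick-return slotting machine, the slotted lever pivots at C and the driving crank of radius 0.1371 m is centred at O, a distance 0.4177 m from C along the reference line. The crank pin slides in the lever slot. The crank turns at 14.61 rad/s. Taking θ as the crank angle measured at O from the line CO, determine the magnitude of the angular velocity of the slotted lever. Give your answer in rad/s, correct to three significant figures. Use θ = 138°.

ω = 14.61 rad/s
Crank pin A relative to C: A = (d + r cosθ, r sinθ); lever angle φ = atan2(r sinθ, d + r cosθ).
Differentiating tanφ: φ̇ = rω(d cosθ + r)/(d² + r² + 2dr cosθ).
d² + r² + 2dr cosθ = |CA|² = 0.108155 m²;  d cosθ + r = -0.17331 m.
|ω_lever| = |0.1371·14.61·-0.17331| / 0.108155 = 3.2097 rad/s.

3.21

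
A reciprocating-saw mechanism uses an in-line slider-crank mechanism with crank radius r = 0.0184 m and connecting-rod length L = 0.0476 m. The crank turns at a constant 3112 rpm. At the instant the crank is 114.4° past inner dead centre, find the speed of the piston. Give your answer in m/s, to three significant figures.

ω = 2π·3112/60 = 325.9 rad/s
For an in-line slider-crank, x = r cosθ + √(L² − r² sin²θ), so v = −rω sinθ·[1 + r cosθ/√(L² − r² sin²θ)].
With r = 0.0184 m, L = 0.0476 m, θ = 114.4°: √(L² − r² sin²θ) = 0.044553 m.
v = −0.0184·325.9·0.91068·[1 + 0.0184·-0.41310/0.044553] = -4.5291 m/s.
|v| = 4.5291 m/s.

4.53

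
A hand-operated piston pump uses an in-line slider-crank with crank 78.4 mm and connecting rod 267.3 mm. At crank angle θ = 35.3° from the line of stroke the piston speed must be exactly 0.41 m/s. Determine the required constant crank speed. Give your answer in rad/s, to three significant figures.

7.28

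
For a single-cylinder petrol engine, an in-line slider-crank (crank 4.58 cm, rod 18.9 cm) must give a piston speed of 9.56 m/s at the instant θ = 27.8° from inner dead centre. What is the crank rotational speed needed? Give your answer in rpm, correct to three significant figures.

3520

For an in-line slider-crank, |v_piston| = rω|sinθ|·[1 + r cosθ/√(L² − r² sin²θ)].
With r = 0.0458 m, L = 0.189 m, θ = 27.8°: the bracketed kinematic factor |dx/dθ| = 0.025969 m.
ω = v/|dx/dθ| = 9.56/0.025969 = 368.13 rad/s.
N = 60ω/(2π) = 3515.4 rpm.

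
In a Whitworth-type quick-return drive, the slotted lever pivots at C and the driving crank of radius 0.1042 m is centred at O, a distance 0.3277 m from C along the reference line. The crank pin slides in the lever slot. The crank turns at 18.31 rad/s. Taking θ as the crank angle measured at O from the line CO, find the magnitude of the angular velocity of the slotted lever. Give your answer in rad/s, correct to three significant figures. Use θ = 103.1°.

0.556

ω = 18.31 rad/s
Crank pin A relative to C: A = (d + r cosθ, r sinθ); lever angle φ = atan2(r sinθ, d + r cosθ).
Differentiating tanφ: φ̇ = rω(d cosθ + r)/(d² + r² + 2dr cosθ).
d² + r² + 2dr cosθ = |CA|² = 0.102766 m²;  d cosθ + r = +0.029926 m.
|ω_lever| = |0.1042·18.31·+0.029926| / 0.102766 = 0.5556 rad/s.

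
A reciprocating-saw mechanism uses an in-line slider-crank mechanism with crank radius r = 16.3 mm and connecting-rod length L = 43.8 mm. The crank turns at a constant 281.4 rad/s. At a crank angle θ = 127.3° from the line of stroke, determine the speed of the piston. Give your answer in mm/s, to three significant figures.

2790

ω = 281.4 rad/s
For an in-line slider-crank, x = r cosθ + √(L² − r² sin²θ), so v = −rω sinθ·[1 + r cosθ/√(L² − r² sin²θ)].
With r = 0.0163 m, L = 0.0438 m, θ = 127.3°: √(L² − r² sin²θ) = 0.041837 m.
v = −0.0163·281.4·0.79547·[1 + 0.0163·-0.60599/0.041837] = -2.7872 m/s.
|v| = 2.7872 m/s = 2787.2 mm/s.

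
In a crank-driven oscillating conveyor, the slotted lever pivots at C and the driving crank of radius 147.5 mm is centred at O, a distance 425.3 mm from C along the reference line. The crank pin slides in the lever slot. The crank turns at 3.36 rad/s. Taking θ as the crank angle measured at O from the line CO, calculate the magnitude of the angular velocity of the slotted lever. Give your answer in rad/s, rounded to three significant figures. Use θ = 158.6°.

1.43

ω = 3.36 rad/s
Crank pin A relative to C: A = (d + r cosθ, r sinθ); lever angle φ = atan2(r sinθ, d + r cosθ).
Differentiating tanφ: φ̇ = rω(d cosθ + r)/(d² + r² + 2dr cosθ).
d² + r² + 2dr cosθ = |CA|² = 0.0858228 m²;  d cosθ + r = -0.24848 m.
|ω_lever| = |0.1475·3.36·-0.24848| / 0.0858228 = 1.4349 rad/s.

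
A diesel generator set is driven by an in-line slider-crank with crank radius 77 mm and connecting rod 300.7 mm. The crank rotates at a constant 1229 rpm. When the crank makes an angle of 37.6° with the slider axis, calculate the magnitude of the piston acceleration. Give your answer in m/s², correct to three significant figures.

1100

ω = 2π·1229/60 = 128.7 rad/s
x(θ) = r cosθ + √(L² − r² sin²θ); with ω constant, a = ω²·d²x/dθ².
d²x/dθ² = −r cosθ − r²(cos2θ)/√u − r⁴ sin²2θ/(4u^{3/2}),  u = L² − r² sin²θ = 0.0882133 m².
Substituting r = 0.077 m, L = 0.3007 m, θ = 37.6°: d²x/dθ² = -0.066419 m.
a = ω²·d²x/dθ² = (128.7)²·(-0.066419) = -1100.2 m/s²;  |a| = 1100.2 m/s².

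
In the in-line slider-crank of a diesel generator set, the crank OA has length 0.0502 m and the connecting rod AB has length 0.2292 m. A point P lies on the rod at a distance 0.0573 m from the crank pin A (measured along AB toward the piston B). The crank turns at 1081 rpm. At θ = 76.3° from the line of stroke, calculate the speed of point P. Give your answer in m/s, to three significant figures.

ω = 113.2 rad/s.  Crank-pin speed |V_A| = rω = 5.6827 m/s, perpendicular to OA.
Rod angle: sinφ = −(r/L) sinθ ⇒ φ = -12.286°; ω_rod = −rω cosθ/√(L²−r²sin²θ) = -6.0098 rad/s.
V_P = V_A + ω_rod × AP, with AP = 0.0573 m along the rod.
Components: V_Px = −rω sinθ − a·ω_rod·sinφ = -5.5943 m/s;  V_Py = rω cosθ + a·ω_rod·cosφ = +1.0094 m/s.
|V_P| = √(V_Px² + V_Py²) = 5.6847 m/s.

5.68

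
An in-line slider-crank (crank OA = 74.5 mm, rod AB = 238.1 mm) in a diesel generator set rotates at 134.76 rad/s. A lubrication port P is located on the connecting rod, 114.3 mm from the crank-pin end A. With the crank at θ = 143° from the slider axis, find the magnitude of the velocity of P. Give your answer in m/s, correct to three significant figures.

6.75

ω = 134.8 rad/s.  Crank-pin speed |V_A| = rω = 10.04 m/s, perpendicular to OA.
Rod angle: sinφ = −(r/L) sinθ ⇒ φ = -10.854°; ω_rod = −rω cosθ/√(L²−r²sin²θ) = +34.288 rad/s.
V_P = V_A + ω_rod × AP, with AP = 0.1143 m along the rod.
Components: V_Px = −rω sinθ − a·ω_rod·sinφ = -5.304 m/s;  V_Py = rω cosθ + a·ω_rod·cosφ = -4.169 m/s.
|V_P| = √(V_Px² + V_Py²) = 6.7463 m/s.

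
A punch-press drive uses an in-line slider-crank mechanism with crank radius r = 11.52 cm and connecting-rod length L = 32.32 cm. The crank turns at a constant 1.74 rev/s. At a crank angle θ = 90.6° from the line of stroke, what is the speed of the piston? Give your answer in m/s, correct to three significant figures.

1.25

ω = 2π·1.74 = 10.93 rad/s
For an in-line slider-crank, x = r cosθ + √(L² − r² sin²θ), so v = −rω sinθ·[1 + r cosθ/√(L² − r² sin²θ)].
With r = 0.1152 m, L = 0.3232 m, θ = 90.6°: √(L² − r² sin²θ) = 0.30197 m.
v = −0.1152·10.93·0.99995·[1 + 0.1152·-0.01047/0.30197] = -1.2544 m/s.
|v| = 1.2544 m/s.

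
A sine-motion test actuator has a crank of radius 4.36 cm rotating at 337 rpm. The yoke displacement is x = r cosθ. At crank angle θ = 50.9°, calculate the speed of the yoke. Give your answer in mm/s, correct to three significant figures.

1190

ω = 35.29 rad/s (from 337 rpm).
x = r cosθ ⇒ ẋ = −rω sinθ.
|v| = rω|sinθ| = 0.0436·35.29·|sin 50.9°| = 1.1941 m/s = 1194.1 mm/s.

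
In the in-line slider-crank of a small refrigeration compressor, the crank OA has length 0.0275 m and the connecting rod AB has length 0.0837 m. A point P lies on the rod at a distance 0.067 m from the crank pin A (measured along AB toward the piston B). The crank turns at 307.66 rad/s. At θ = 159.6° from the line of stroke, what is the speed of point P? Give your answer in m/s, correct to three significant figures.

2.72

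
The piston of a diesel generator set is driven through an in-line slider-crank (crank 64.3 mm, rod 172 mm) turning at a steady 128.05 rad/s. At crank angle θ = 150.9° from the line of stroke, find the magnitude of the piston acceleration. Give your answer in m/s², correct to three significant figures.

ω = 128.1 rad/s
x(θ) = r cosθ + √(L² − r² sin²θ); with ω constant, a = ω²·d²x/dθ².
d²x/dθ² = −r cosθ − r²(cos2θ)/√u − r⁴ sin²2θ/(4u^{3/2}),  u = L² − r² sin²θ = 0.0286061 m².
Substituting r = 0.0643 m, L = 0.172 m, θ = 150.9°: d²x/dθ² = +0.042664 m.
a = ω²·d²x/dθ² = (128.1)²·(+0.042664) = +699.55 m/s²;  |a| = 699.55 m/s².

700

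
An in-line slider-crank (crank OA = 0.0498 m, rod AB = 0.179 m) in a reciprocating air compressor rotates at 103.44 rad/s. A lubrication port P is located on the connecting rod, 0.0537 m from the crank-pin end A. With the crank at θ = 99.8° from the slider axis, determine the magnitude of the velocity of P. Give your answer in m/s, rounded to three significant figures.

ω = 103.4 rad/s.  Crank-pin speed |V_A| = rω = 5.1513 m/s, perpendicular to OA.
Rod angle: sinφ = −(r/L) sinθ ⇒ φ = -15.912°; ω_rod = −rω cosθ/√(L²−r²sin²θ) = +5.0935 rad/s.
V_P = V_A + ω_rod × AP, with AP = 0.0537 m along the rod.
Components: V_Px = −rω sinθ − a·ω_rod·sinφ = -5.0012 m/s;  V_Py = rω cosθ + a·ω_rod·cosφ = -0.61376 m/s.
|V_P| = √(V_Px² + V_Py²) = 5.0387 m/s.

5.04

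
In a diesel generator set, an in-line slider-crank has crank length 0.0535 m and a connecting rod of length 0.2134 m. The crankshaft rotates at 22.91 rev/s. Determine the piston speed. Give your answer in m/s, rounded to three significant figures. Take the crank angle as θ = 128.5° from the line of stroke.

ω = 2π·22.9 = 143.9 rad/s
For an in-line slider-crank, x = r cosθ + √(L² − r² sin²θ), so v = −rω sinθ·[1 + r cosθ/√(L² − r² sin²θ)].
With r = 0.0535 m, L = 0.2134 m, θ = 128.5°: √(L² − r² sin²θ) = 0.20925 m.
v = −0.0535·143.9·0.78261·[1 + 0.0535·-0.62251/0.20925] = -5.0678 m/s.
|v| = 5.0678 m/s.

5.07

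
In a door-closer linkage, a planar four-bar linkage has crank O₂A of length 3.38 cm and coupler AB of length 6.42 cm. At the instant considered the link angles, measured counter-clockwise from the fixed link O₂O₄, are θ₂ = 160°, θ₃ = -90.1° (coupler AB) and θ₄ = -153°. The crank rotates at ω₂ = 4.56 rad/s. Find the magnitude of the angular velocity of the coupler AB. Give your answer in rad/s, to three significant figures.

1.97

ω₂ = 4.56 rad/s
Differentiating the loop-closure r₂e^{iθ₂}+r₃e^{iθ₃}=r₁+r₄e^{iθ₄} gives r₂ω₂e^{iθ₂}+r₃ω₃e^{iθ₃}=r₄ω₄e^{iθ₄}.
Eliminating the other unknown: ω₃ = r₂ω₂ sin(θ₄−θ₂) / [r₃ sin(θ₃−θ₄)].
Numerator sine = +0.73135; denominator sine = +0.89021.
Result = 0.0338·4.56·(+0.73135) / (0.0642·(+0.89021)) = +1.9723 rad/s; magnitude 1.9723 rad/s.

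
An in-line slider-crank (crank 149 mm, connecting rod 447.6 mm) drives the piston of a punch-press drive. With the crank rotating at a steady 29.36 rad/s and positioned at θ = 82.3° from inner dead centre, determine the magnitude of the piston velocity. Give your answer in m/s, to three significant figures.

4.54

ω = 29.36 rad/s
For an in-line slider-crank, x = r cosθ + √(L² − r² sin²θ), so v = −rω sinθ·[1 + r cosθ/√(L² − r² sin²θ)].
With r = 0.149 m, L = 0.4476 m, θ = 82.3°: √(L² − r² sin²θ) = 0.42254 m.
v = −0.149·29.36·0.99098·[1 + 0.149·0.13399/0.42254] = -4.54 m/s.
|v| = 4.54 m/s.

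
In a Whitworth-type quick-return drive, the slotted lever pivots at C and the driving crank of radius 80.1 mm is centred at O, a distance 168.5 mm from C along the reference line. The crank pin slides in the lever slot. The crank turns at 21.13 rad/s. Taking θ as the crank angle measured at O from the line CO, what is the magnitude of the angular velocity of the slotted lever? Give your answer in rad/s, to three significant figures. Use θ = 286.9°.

ω = 21.13 rad/s
Crank pin A relative to C: A = (d + r cosθ, r sinθ); lever angle φ = atan2(r sinθ, d + r cosθ).
Differentiating tanφ: φ̇ = rω(d cosθ + r)/(d² + r² + 2dr cosθ).
d² + r² + 2dr cosθ = |CA|² = 0.0426554 m²;  d cosθ + r = +0.12908 m.
|ω_lever| = |0.0801·21.13·+0.12908| / 0.0426554 = 5.1219 rad/s.

5.12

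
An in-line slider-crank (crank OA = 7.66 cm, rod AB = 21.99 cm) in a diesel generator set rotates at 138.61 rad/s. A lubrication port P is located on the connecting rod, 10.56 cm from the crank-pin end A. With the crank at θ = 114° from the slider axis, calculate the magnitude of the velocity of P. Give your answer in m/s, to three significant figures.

ω = 138.6 rad/s.  Crank-pin speed |V_A| = rω = 10.618 m/s, perpendicular to OA.
Rod angle: sinφ = −(r/L) sinθ ⇒ φ = -18.556°; ω_rod = −rω cosθ/√(L²−r²sin²θ) = +20.716 rad/s.
V_P = V_A + ω_rod × AP, with AP = 0.1056 m along the rod.
Components: V_Px = −rω sinθ − a·ω_rod·sinφ = -9.0035 m/s;  V_Py = rω cosθ + a·ω_rod·cosφ = -2.2447 m/s.
|V_P| = √(V_Px² + V_Py²) = 9.2791 m/s.

9.28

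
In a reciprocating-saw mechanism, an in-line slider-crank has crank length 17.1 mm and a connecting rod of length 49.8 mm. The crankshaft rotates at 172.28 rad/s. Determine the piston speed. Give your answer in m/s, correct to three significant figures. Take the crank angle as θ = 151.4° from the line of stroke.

ω = 172.3 rad/s
For an in-line slider-crank, x = r cosθ + √(L² − r² sin²θ), so v = −rω sinθ·[1 + r cosθ/√(L² − r² sin²θ)].
With r = 0.0171 m, L = 0.0498 m, θ = 151.4°: √(L² − r² sin²θ) = 0.049123 m.
v = −0.0171·172.3·0.47869·[1 + 0.0171·-0.87798/0.049123] = -0.97921 m/s.
|v| = 0.97921 m/s.

0.979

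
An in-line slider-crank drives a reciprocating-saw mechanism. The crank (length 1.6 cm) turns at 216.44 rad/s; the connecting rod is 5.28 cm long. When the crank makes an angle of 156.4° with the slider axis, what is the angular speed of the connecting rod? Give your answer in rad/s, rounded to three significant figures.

ω = 216.4 rad/s
The rod makes angle φ with the slider axis where L sinφ = r sinθ; differentiating, L cosφ·φ̇ = r ω cosθ.
L cosφ = √(L² − r² sin²θ) = 0.05241 m.
|ω_rod| = r ω |cosθ| / √(L² − r² sin²θ) = 0.016·216.4·0.91636/0.05241 = 60.55 rad/s.

60.5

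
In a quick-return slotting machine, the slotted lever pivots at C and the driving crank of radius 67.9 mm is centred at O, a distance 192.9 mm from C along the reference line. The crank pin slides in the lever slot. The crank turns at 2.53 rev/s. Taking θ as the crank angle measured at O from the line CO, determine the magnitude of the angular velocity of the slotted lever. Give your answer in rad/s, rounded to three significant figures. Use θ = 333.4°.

ω = 15.9 rad/s (from 2.53 rev/s).
Crank pin A relative to C: A = (d + r cosθ, r sinθ); lever angle φ = atan2(r sinθ, d + r cosθ).
Differentiating tanφ: φ̇ = rω(d cosθ + r)/(d² + r² + 2dr cosθ).
d² + r² + 2dr cosθ = |CA|² = 0.0652439 m²;  d cosθ + r = +0.24038 m.
|ω_lever| = |0.0679·15.9·+0.24038| / 0.0652439 = 3.9768 rad/s.

3.98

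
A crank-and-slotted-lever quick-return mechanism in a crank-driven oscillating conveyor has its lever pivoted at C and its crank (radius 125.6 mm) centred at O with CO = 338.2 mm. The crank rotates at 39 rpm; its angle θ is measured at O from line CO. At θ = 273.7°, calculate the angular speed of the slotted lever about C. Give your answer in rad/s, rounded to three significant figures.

0.558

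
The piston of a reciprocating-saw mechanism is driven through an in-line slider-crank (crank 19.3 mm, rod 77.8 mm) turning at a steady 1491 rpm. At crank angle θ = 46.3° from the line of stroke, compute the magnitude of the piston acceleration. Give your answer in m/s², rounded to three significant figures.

ω = 2π·1491/60 = 156.1 rad/s
x(θ) = r cosθ + √(L² − r² sin²θ); with ω constant, a = ω²·d²x/dθ².
d²x/dθ² = −r cosθ − r²(cos2θ)/√u − r⁴ sin²2θ/(4u^{3/2}),  u = L² − r² sin²θ = 0.00585815 m².
Substituting r = 0.0193 m, L = 0.0778 m, θ = 46.3°: d²x/dθ² = -0.01319 m.
a = ω²·d²x/dθ² = (156.1)²·(-0.01319) = -321.57 m/s²;  |a| = 321.57 m/s².

322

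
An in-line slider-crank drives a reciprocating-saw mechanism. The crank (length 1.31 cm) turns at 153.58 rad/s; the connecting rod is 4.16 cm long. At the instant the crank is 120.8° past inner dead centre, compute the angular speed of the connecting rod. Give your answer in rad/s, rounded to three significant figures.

ω = 153.6 rad/s
The rod makes angle φ with the slider axis where L sinφ = r sinθ; differentiating, L cosφ·φ̇ = r ω cosθ.
L cosφ = √(L² − r² sin²θ) = 0.040049 m.
|ω_rod| = r ω |cosθ| / √(L² − r² sin²θ) = 0.0131·153.6·0.51204/0.040049 = 25.723 rad/s.

25.7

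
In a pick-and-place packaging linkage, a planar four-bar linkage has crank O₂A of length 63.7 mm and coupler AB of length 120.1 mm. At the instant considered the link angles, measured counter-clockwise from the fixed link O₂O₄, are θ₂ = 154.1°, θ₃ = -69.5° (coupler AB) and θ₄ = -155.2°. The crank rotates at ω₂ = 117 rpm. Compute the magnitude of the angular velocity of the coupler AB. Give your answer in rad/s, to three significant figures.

5.04

ω₂ = 12.25 rad/s (from 117 rpm).
Differentiating the loop-closure r₂e^{iθ₂}+r₃e^{iθ₃}=r₁+r₄e^{iθ₄} gives r₂ω₂e^{iθ₂}+r₃ω₃e^{iθ₃}=r₄ω₄e^{iθ₄}.
Eliminating the other unknown: ω₃ = r₂ω₂ sin(θ₄−θ₂) / [r₃ sin(θ₃−θ₄)].
Numerator sine = +0.77384; denominator sine = +0.99719.
Result = 0.0637·12.25·(+0.77384) / (0.1201·(+0.99719)) = +5.043 rad/s; magnitude 5.043 rad/s.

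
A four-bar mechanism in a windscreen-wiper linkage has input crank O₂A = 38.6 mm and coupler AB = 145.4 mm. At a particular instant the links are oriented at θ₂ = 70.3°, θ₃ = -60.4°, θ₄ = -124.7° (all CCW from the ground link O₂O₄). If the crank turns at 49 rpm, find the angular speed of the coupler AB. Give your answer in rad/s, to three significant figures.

0.391

ω₂ = 5.131 rad/s (from 49 rpm).
Differentiating the loop-closure r₂e^{iθ₂}+r₃e^{iθ₃}=r₁+r₄e^{iθ₄} gives r₂ω₂e^{iθ₂}+r₃ω₃e^{iθ₃}=r₄ω₄e^{iθ₄}.
Eliminating the other unknown: ω₃ = r₂ω₂ sin(θ₄−θ₂) / [r₃ sin(θ₃−θ₄)].
Numerator sine = +0.25882; denominator sine = +0.90108.
Result = 0.0386·5.131·(+0.25882) / (0.1454·(+0.90108)) = +0.39127 rad/s; magnitude 0.39127 rad/s.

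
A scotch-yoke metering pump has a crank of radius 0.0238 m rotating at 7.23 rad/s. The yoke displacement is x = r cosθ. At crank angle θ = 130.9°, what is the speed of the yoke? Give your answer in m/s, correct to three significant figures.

ω = 7.23 rad/s
x = r cosθ ⇒ ẋ = −rω sinθ.
|v| = rω|sinθ| = 0.0238·7.23·|sin 130.9°| = 0.13006 m/s.

0.130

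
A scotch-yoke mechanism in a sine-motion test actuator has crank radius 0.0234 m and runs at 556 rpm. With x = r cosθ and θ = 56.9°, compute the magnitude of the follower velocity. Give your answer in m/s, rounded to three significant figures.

ω = 58.22 rad/s (from 556 rpm).
x = r cosθ ⇒ ẋ = −rω sinθ.
|v| = rω|sinθ| = 0.0234·58.22·|sin 56.9°| = 1.1413 m/s.

1.14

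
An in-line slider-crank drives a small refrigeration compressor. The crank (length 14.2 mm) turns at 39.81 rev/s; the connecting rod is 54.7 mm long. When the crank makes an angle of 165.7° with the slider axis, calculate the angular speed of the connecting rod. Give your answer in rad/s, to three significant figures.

63.1

ω = 250.1 rad/s (converted from 39.81 rev/s).
The rod makes angle φ with the slider axis where L sinφ = r sinθ; differentiating, L cosφ·φ̇ = r ω cosθ.
L cosφ = √(L² − r² sin²θ) = 0.054587 m.
|ω_rod| = r ω |cosθ| / √(L² − r² sin²θ) = 0.0142·250.1·0.96902/0.054587 = 63.052 rad/s.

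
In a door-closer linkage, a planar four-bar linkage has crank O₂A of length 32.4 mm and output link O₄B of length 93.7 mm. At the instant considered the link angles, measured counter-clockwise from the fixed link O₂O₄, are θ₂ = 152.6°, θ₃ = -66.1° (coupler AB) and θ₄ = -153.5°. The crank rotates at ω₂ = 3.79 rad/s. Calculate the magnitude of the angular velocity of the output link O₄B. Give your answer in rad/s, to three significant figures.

ω₂ = 3.79 rad/s
Differentiating the loop-closure r₂e^{iθ₂}+r₃e^{iθ₃}=r₁+r₄e^{iθ₄} gives r₂ω₂e^{iθ₂}+r₃ω₃e^{iθ₃}=r₄ω₄e^{iθ₄}.
Eliminating the other unknown: ω₄ = r₂ω₂ sin(θ₂−θ₃) / [r₄ sin(θ₄−θ₃)].
Numerator sine = -0.62524; denominator sine = -0.99897.
Result = 0.0324·3.79·(-0.62524) / (0.0937·(-0.99897)) = +0.82024 rad/s; magnitude 0.82024 rad/s.

0.820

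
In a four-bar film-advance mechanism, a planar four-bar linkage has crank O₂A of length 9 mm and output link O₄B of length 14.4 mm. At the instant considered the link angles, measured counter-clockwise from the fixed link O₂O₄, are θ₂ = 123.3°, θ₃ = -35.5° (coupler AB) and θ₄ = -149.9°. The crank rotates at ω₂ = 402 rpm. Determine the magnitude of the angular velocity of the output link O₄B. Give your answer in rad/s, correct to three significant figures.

ω₂ = 42.1 rad/s (from 402 rpm).
Differentiating the loop-closure r₂e^{iθ₂}+r₃e^{iθ₃}=r₁+r₄e^{iθ₄} gives r₂ω₂e^{iθ₂}+r₃ω₃e^{iθ₃}=r₄ω₄e^{iθ₄}.
Eliminating the other unknown: ω₄ = r₂ω₂ sin(θ₂−θ₃) / [r₄ sin(θ₄−θ₃)].
Numerator sine = +0.36162; denominator sine = -0.91068.
Result = 0.009·42.1·(+0.36162) / (0.0144·(-0.91068)) = -10.448 rad/s; magnitude 10.448 rad/s.

10.4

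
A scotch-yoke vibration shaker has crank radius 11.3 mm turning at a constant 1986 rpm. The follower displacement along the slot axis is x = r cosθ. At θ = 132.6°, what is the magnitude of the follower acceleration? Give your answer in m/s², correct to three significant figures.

331

ω = 208 rad/s (from 1986 rpm).
x = r cosθ ⇒ ẍ = −rω² cosθ (ω constant).
|a| = rω²|cosθ| = 0.0113·(208)²·|cos 132.6°| = 330.83 m/s².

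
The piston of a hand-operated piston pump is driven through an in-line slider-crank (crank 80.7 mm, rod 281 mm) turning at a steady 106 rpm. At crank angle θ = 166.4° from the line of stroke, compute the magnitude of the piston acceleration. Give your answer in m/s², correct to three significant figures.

ω = 2π·106/60 = 11.1 rad/s
x(θ) = r cosθ + √(L² − r² sin²θ); with ω constant, a = ω²·d²x/dθ².
d²x/dθ² = −r cosθ − r²(cos2θ)/√u − r⁴ sin²2θ/(4u^{3/2}),  u = L² − r² sin²θ = 0.0786009 m².
Substituting r = 0.0807 m, L = 0.281 m, θ = 166.4°: d²x/dθ² = +0.057676 m.
a = ω²·d²x/dθ² = (11.1)²·(+0.057676) = +7.1067 m/s²;  |a| = 7.1067 m/s².

7.11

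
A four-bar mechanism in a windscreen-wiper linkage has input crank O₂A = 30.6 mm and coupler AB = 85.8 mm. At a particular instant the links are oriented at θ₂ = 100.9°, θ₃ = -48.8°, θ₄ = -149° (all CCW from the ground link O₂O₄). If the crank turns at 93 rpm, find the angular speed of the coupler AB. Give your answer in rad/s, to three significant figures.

ω₂ = 9.739 rad/s (from 93 rpm).
Differentiating the loop-closure r₂e^{iθ₂}+r₃e^{iθ₃}=r₁+r₄e^{iθ₄} gives r₂ω₂e^{iθ₂}+r₃ω₃e^{iθ₃}=r₄ω₄e^{iθ₄}.
Eliminating the other unknown: ω₃ = r₂ω₂ sin(θ₄−θ₂) / [r₃ sin(θ₃−θ₄)].
Numerator sine = +0.93909; denominator sine = +0.98420.
Result = 0.0306·9.739·(+0.93909) / (0.0858·(+0.98420)) = +3.3142 rad/s; magnitude 3.3142 rad/s.

3.31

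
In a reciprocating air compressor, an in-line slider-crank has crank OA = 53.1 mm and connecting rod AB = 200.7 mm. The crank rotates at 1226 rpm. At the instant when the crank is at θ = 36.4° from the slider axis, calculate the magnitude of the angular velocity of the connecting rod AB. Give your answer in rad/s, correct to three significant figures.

ω = 128.4 rad/s (converted from 1226 rpm).
The rod makes angle φ with the slider axis where L sinφ = r sinθ; differentiating, L cosφ·φ̇ = r ω cosθ.
L cosφ = √(L² − r² sin²θ) = 0.19821 m.
|ω_rod| = r ω |cosθ| / √(L² − r² sin²θ) = 0.0531·128.4·0.80489/0.19821 = 27.684 rad/s.

27.7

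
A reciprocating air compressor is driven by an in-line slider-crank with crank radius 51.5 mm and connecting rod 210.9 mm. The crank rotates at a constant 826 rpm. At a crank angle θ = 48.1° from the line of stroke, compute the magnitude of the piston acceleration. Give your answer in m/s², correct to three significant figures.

248

ω = 2π·826/60 = 86.5 rad/s
x(θ) = r cosθ + √(L² − r² sin²θ); with ω constant, a = ω²·d²x/dθ².
d²x/dθ² = −r cosθ − r²(cos2θ)/√u − r⁴ sin²2θ/(4u^{3/2}),  u = L² − r² sin²θ = 0.0430095 m².
Substituting r = 0.0515 m, L = 0.2109 m, θ = 48.1°: d²x/dθ² = -0.033207 m.
a = ω²·d²x/dθ² = (86.5)²·(-0.033207) = -248.45 m/s²;  |a| = 248.45 m/s².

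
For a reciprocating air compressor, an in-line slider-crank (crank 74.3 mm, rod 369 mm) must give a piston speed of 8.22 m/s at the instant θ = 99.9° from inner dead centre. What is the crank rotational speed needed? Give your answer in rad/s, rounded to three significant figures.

For an in-line slider-crank, |v_piston| = rω|sinθ|·[1 + r cosθ/√(L² − r² sin²θ)].
With r = 0.0743 m, L = 0.369 m, θ = 99.9°: the bracketed kinematic factor |dx/dθ| = 0.070608 m.
ω = v/|dx/dθ| = 8.22/0.070608 = 116.42 rad/s.

116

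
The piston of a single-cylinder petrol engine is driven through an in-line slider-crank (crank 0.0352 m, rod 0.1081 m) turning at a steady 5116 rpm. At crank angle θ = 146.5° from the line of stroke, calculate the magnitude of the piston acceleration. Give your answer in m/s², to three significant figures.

7040

ω = 2π·5116/60 = 535.7 rad/s
x(θ) = r cosθ + √(L² − r² sin²θ); with ω constant, a = ω²·d²x/dθ².
d²x/dθ² = −r cosθ − r²(cos2θ)/√u − r⁴ sin²2θ/(4u^{3/2}),  u = L² − r² sin²θ = 0.0113082 m².
Substituting r = 0.0352 m, L = 0.1081 m, θ = 146.5°: d²x/dθ² = +0.02453 m.
a = ω²·d²x/dθ² = (535.7)²·(+0.02453) = +7040.6 m/s²;  |a| = 7040.6 m/s².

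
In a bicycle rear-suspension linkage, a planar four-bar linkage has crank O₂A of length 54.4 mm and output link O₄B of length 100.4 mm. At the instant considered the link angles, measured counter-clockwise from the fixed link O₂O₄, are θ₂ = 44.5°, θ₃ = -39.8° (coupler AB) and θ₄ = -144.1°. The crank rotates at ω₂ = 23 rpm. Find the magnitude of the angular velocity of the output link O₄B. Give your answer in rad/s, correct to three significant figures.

1.34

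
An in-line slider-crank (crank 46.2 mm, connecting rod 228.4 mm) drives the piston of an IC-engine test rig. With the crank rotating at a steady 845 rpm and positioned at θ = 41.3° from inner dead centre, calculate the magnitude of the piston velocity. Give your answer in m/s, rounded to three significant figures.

ω = 2π·845/60 = 88.49 rad/s
For an in-line slider-crank, x = r cosθ + √(L² − r² sin²θ), so v = −rω sinθ·[1 + r cosθ/√(L² − r² sin²θ)].
With r = 0.0462 m, L = 0.2284 m, θ = 41.3°: √(L² − r² sin²θ) = 0.22636 m.
v = −0.0462·88.49·0.66000·[1 + 0.0462·0.75126/0.22636] = -3.1119 m/s.
|v| = 3.1119 m/s.

3.11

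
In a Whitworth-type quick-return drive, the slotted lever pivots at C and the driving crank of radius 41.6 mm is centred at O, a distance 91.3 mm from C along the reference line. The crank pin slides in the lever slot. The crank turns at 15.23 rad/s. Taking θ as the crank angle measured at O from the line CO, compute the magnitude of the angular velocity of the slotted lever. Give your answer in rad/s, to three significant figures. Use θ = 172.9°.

ω = 15.23 rad/s
Crank pin A relative to C: A = (d + r cosθ, r sinθ); lever angle φ = atan2(r sinθ, d + r cosθ).
Differentiating tanφ: φ̇ = rω(d cosθ + r)/(d² + r² + 2dr cosθ).
d² + r² + 2dr cosθ = |CA|² = 0.00252834 m²;  d cosθ + r = -0.049 m.
|ω_lever| = |0.0416·15.23·-0.049| / 0.00252834 = 12.279 rad/s.

12.3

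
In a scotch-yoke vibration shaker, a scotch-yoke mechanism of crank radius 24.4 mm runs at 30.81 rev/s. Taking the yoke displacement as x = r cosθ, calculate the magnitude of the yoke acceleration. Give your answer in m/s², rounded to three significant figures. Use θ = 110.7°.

ω = 193.6 rad/s (from 30.81 rev/s).
x = r cosθ ⇒ ẍ = −rω² cosθ (ω constant).
|a| = rω²|cosθ| = 0.0244·(193.6)²·|cos 110.7°| = 323.21 m/s².

323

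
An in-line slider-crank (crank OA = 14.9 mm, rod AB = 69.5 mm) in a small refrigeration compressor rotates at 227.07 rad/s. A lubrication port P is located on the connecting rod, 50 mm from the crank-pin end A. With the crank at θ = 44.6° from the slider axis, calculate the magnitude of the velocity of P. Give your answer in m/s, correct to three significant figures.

2.72

ω = 227.1 rad/s.  Crank-pin speed |V_A| = rω = 3.3833 m/s, perpendicular to OA.
Rod angle: sinφ = −(r/L) sinθ ⇒ φ = -8.658°; ω_rod = −rω cosθ/√(L²−r²sin²θ) = -35.062 rad/s.
V_P = V_A + ω_rod × AP, with AP = 0.05 m along the rod.
Components: V_Px = −rω sinθ − a·ω_rod·sinφ = -2.6395 m/s;  V_Py = rω cosθ + a·ω_rod·cosφ = +0.67591 m/s.
|V_P| = √(V_Px² + V_Py²) = 2.7247 m/s.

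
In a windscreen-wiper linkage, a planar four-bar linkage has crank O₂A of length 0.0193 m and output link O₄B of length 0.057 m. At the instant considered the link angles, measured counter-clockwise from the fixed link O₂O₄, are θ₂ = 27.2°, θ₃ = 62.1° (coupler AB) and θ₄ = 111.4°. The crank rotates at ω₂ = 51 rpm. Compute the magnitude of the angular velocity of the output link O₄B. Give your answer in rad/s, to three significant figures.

1.36

ω₂ = 5.341 rad/s (from 51 rpm).
Differentiating the loop-closure r₂e^{iθ₂}+r₃e^{iθ₃}=r₁+r₄e^{iθ₄} gives r₂ω₂e^{iθ₂}+r₃ω₃e^{iθ₃}=r₄ω₄e^{iθ₄}.
Eliminating the other unknown: ω₄ = r₂ω₂ sin(θ₂−θ₃) / [r₄ sin(θ₄−θ₃)].
Numerator sine = -0.57215; denominator sine = +0.75813.
Result = 0.0193·5.341·(-0.57215) / (0.057·(+0.75813)) = -1.3647 rad/s; magnitude 1.3647 rad/s.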